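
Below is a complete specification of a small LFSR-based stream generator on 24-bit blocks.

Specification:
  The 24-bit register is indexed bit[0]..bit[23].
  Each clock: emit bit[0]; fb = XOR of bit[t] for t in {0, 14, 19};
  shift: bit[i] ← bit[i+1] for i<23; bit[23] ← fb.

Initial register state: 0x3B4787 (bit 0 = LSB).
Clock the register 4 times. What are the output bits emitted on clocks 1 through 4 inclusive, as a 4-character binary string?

1110

reg_0 = 0x3B4787
clock 1: out=1, reg = 0x9DA3C3
clock 2: out=1, reg = 0x4ED1E1
clock 3: out=1, reg = 0xA768F0
clock 4: out=0, reg = 0xD3B478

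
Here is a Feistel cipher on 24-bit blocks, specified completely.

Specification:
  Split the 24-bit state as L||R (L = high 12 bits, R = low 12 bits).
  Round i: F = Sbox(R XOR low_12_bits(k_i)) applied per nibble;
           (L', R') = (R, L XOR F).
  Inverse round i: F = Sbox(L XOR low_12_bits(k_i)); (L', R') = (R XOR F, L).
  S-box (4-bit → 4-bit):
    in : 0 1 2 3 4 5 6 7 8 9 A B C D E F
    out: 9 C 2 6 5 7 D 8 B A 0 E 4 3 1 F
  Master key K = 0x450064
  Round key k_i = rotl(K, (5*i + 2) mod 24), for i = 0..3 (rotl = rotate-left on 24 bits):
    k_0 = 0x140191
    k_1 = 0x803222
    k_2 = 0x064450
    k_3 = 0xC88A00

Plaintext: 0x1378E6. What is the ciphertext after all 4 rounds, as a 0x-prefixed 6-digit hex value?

0x6786CE

s_0 = plaintext = 0x1378E6
s_1 = Round(s_0, k_0) = 0x8E6BBF
s_2 = Round(s_1, k_1) = 0xBBF245
s_3 = Round(s_2, k_2) = 0x245678
s_4 = Round(s_3, k_3) = 0x6786CE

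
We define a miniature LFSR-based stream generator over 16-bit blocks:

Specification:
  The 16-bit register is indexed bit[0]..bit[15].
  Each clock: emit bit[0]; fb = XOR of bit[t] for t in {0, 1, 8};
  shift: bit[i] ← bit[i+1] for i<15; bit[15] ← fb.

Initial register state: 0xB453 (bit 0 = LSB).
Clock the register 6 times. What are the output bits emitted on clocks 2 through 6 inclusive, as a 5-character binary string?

reg_0 = 0xB453
clock 1: out=1, reg = 0x5A29
clock 2: out=1, reg = 0xAD14
clock 3: out=0, reg = 0xD68A
clock 4: out=0, reg = 0xEB45
clock 5: out=1, reg = 0x75A2
clock 6: out=0, reg = 0x3AD1

10010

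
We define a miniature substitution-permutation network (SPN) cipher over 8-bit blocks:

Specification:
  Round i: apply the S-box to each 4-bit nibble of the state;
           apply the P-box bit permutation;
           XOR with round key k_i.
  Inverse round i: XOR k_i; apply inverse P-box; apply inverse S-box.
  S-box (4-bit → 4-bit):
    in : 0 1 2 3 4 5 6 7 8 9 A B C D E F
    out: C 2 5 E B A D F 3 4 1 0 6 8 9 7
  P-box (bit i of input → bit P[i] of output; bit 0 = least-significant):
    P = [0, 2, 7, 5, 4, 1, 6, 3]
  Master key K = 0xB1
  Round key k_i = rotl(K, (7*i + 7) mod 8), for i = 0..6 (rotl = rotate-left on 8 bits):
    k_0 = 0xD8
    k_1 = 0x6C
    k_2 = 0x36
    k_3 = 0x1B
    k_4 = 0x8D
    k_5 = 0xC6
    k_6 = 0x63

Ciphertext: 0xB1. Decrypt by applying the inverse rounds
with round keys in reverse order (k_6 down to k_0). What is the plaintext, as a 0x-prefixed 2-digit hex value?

s_0 = ciphertext = 0xB1
s_1 = InvRound(s_0, k_6) = 0xF9
s_2 = InvRound(s_1, k_5) = 0x44
s_3 = InvRound(s_2, k_4) = 0x02
s_4 = InvRound(s_3, k_3) = 0xEA
s_5 = InvRound(s_4, k_2) = 0x6C
s_6 = InvRound(s_5, k_1) = 0xBB
s_7 = InvRound(s_6, k_0) = 0xCE

0xCE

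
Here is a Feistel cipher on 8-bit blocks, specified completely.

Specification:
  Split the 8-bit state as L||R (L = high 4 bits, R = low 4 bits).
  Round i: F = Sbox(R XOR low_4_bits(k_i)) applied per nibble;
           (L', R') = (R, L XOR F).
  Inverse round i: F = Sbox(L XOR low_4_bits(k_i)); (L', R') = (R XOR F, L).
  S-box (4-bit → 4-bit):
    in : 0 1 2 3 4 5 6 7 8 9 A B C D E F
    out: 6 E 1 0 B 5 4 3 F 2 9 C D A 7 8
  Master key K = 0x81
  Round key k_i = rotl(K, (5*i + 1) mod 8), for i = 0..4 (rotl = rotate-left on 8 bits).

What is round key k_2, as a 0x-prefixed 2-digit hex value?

0x0C

K = 0x81
k_0 = rotl(K, (5*0+1) mod 8) = rotl(K, 1) = 0x03
k_1 = rotl(K, (5*1+1) mod 8) = rotl(K, 6) = 0x60
k_2 = rotl(K, (5*2+1) mod 8) = rotl(K, 3) = 0x0C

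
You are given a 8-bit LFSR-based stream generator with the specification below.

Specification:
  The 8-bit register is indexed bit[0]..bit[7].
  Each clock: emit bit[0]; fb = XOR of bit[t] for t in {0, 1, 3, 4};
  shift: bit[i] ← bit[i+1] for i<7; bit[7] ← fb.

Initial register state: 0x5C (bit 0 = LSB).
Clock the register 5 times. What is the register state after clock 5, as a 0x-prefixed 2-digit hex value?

0xE2

reg_0 = 0x5C
clock 1: out=0, reg = 0x2E
clock 2: out=0, reg = 0x17
clock 3: out=1, reg = 0x8B
clock 4: out=1, reg = 0xC5
clock 5: out=1, reg = 0xE2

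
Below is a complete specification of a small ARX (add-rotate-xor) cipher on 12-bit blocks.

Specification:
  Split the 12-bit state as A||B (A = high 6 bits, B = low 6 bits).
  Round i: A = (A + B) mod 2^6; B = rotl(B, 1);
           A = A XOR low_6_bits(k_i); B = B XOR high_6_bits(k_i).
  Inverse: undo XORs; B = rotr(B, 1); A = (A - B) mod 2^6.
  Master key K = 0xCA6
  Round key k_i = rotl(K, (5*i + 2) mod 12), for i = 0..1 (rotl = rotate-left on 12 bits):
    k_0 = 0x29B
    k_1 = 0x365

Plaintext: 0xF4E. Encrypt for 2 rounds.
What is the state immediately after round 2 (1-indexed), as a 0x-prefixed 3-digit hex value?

s_0 = plaintext = 0xF4E
s_1 = Round(s_0, k_0) = 0x416
s_2 = Round(s_1, k_1) = 0x0E1

0x0E1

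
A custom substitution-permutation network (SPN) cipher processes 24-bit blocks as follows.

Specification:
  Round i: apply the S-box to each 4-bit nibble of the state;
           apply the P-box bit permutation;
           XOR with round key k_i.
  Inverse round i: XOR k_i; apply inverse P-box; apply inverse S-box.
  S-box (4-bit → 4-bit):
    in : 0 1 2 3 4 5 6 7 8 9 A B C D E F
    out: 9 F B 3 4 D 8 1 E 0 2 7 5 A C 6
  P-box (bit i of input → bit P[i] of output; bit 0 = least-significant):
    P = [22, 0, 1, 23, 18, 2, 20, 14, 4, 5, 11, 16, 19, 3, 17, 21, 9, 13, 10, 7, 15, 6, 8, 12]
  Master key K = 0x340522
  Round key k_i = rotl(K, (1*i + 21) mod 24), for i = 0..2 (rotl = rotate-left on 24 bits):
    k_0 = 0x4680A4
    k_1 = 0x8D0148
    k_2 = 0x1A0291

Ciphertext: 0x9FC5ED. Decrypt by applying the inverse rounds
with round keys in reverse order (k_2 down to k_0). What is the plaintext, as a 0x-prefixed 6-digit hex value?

s_0 = ciphertext = 0x9FC5ED
s_1 = InvRound(s_0, k_2) = 0xBCA226
s_2 = InvRound(s_1, k_1) = 0xB3DDF4
s_3 = InvRound(s_2, k_0) = 0x846550

0x846550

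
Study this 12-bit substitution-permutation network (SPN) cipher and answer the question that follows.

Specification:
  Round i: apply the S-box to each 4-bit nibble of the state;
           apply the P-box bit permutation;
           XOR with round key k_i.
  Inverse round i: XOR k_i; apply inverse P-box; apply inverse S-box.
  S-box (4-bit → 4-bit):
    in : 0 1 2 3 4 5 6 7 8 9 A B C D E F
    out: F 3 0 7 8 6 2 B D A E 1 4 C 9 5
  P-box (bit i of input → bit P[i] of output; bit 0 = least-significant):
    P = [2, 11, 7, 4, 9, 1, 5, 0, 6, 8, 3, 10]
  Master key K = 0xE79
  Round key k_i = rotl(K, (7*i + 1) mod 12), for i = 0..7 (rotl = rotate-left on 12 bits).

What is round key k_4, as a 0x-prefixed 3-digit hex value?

0xF3C

K = 0xE79
k_0 = rotl(K, (7*0+1) mod 12) = rotl(K, 1) = 0xCF3
k_1 = rotl(K, (7*1+1) mod 12) = rotl(K, 8) = 0x9E7
k_2 = rotl(K, (7*2+1) mod 12) = rotl(K, 3) = 0x3CF
k_3 = rotl(K, (7*3+1) mod 12) = rotl(K, 10) = 0x79E
k_4 = rotl(K, (7*4+1) mod 12) = rotl(K, 5) = 0xF3C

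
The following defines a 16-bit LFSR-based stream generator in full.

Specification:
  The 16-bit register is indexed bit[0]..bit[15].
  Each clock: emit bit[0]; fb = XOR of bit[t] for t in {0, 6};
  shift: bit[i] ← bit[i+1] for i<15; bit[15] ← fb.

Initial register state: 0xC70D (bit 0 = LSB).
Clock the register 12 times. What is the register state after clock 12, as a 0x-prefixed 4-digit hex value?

reg_0 = 0xC70D
clock 1: out=1, reg = 0xE386
clock 2: out=0, reg = 0x71C3
clock 3: out=1, reg = 0x38E1
clock 4: out=1, reg = 0x1C70
clock 5: out=0, reg = 0x8E38
clock 6: out=0, reg = 0x471C
clock 7: out=0, reg = 0x238E
clock 8: out=0, reg = 0x11C7
clock 9: out=1, reg = 0x08E3
clock 10: out=1, reg = 0x0471
clock 11: out=1, reg = 0x0238
clock 12: out=0, reg = 0x011C

0x011C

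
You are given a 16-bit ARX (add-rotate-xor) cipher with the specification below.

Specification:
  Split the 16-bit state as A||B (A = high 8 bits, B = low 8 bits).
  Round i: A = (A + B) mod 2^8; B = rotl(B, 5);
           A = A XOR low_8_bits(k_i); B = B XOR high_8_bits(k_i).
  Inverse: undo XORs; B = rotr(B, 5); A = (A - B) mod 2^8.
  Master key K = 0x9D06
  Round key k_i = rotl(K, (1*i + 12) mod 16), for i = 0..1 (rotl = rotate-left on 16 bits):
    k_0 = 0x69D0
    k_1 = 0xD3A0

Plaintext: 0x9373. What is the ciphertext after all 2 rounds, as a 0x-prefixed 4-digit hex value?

0x7D33

s_0 = plaintext = 0x9373
s_1 = Round(s_0, k_0) = 0xD607
s_2 = Round(s_1, k_1) = 0x7D33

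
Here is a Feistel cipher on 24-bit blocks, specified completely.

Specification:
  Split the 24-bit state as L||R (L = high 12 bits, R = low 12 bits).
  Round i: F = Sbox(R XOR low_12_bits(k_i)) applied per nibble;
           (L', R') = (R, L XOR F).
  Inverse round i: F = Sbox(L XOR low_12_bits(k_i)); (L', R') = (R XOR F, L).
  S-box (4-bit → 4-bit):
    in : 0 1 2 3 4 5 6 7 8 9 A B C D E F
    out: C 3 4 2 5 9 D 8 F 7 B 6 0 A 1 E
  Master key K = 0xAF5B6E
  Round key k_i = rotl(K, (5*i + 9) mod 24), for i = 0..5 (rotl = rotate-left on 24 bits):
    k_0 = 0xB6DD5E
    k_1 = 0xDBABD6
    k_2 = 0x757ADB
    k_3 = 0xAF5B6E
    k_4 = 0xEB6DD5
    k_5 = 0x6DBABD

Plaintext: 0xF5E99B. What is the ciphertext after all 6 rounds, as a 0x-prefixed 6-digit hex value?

s_0 = plaintext = 0xF5E99B
s_1 = Round(s_0, k_0) = 0x99BA57
s_2 = Round(s_1, k_1) = 0xA57A68
s_3 = Round(s_2, k_2) = 0xA68635
s_4 = Round(s_3, k_3) = 0x6350FE
s_5 = Round(s_4, k_4) = 0x0FEC73
s_6 = Round(s_5, k_5) = 0xC73DFF

0xC73DFF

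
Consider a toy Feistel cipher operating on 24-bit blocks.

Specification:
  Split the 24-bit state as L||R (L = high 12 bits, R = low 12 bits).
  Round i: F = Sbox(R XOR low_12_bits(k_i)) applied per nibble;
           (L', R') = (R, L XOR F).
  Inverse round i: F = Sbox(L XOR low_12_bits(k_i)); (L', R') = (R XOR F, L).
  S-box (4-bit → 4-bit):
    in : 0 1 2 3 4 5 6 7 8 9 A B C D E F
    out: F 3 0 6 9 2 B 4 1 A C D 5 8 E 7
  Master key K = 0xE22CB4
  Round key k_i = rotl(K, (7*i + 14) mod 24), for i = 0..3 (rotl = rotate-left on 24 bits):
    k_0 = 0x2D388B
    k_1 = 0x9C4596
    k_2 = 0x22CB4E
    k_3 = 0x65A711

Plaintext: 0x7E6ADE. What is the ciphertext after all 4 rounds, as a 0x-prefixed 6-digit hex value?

0x41BC02

s_0 = plaintext = 0x7E6ADE
s_1 = Round(s_0, k_0) = 0xADE7C4
s_2 = Round(s_1, k_1) = 0x7C4AFE
s_3 = Round(s_2, k_2) = 0xAFE41B
s_4 = Round(s_3, k_3) = 0x41BC02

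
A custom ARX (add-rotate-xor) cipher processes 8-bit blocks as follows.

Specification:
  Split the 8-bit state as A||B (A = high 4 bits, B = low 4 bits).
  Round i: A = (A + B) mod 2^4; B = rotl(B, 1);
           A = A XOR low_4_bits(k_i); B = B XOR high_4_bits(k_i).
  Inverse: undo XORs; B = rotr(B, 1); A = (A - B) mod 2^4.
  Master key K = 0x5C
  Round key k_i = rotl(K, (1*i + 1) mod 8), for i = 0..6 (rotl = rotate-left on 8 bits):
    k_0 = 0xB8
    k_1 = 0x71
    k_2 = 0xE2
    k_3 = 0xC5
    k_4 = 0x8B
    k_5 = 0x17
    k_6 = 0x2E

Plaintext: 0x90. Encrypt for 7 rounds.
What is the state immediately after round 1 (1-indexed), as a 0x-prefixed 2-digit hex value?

0x1B

s_0 = plaintext = 0x90
s_1 = Round(s_0, k_0) = 0x1B
s_2 = Round(s_1, k_1) = 0xD0
s_3 = Round(s_2, k_2) = 0xFE
s_4 = Round(s_3, k_3) = 0x81
s_5 = Round(s_4, k_4) = 0x2A
s_6 = Round(s_5, k_5) = 0xB4
s_7 = Round(s_6, k_6) = 0x1A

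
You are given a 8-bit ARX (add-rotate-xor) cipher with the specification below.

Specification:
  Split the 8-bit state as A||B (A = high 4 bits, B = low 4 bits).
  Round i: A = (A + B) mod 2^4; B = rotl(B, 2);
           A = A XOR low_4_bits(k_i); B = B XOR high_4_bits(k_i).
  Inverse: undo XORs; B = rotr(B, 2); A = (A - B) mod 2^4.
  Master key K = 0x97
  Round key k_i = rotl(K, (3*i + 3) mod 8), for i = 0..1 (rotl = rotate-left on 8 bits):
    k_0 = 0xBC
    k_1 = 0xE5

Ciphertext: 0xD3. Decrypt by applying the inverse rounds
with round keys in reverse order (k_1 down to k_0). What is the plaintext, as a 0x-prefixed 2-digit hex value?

0xA3

s_0 = ciphertext = 0xD3
s_1 = InvRound(s_0, k_1) = 0x17
s_2 = InvRound(s_1, k_0) = 0xA3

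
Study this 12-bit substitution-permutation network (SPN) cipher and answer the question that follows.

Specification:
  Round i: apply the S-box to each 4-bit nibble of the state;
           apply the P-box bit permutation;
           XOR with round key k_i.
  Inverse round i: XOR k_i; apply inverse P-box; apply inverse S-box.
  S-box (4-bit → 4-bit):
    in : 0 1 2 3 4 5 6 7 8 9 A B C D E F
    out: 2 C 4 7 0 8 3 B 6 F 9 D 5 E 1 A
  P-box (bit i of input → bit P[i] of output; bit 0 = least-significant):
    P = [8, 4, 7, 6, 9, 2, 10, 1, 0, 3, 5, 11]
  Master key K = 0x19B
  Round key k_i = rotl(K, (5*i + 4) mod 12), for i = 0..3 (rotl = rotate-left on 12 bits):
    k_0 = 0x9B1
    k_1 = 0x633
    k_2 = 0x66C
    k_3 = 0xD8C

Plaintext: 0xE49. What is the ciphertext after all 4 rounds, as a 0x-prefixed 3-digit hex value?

s_0 = plaintext = 0xE49
s_1 = Round(s_0, k_0) = 0x860
s_2 = Round(s_1, k_1) = 0x40F
s_3 = Round(s_2, k_2) = 0x638
s_4 = Round(s_3, k_3) = 0xB11

0xB11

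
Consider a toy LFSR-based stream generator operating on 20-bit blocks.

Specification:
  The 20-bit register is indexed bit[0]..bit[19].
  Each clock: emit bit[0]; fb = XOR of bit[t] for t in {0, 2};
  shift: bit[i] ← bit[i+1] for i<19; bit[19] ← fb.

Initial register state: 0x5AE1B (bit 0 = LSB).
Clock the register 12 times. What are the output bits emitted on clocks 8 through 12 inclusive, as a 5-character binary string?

00111

reg_0 = 0x5AE1B
clock 1: out=1, reg = 0xAD70D
clock 2: out=1, reg = 0x56B86
clock 3: out=0, reg = 0xAB5C3
clock 4: out=1, reg = 0xD5AE1
clock 5: out=1, reg = 0xEAD70
clock 6: out=0, reg = 0x756B8
clock 7: out=0, reg = 0x3AB5C
clock 8: out=0, reg = 0x9D5AE
clock 9: out=0, reg = 0xCEAD7
clock 10: out=1, reg = 0x6756B
clock 11: out=1, reg = 0xB3AB5
clock 12: out=1, reg = 0x59D5A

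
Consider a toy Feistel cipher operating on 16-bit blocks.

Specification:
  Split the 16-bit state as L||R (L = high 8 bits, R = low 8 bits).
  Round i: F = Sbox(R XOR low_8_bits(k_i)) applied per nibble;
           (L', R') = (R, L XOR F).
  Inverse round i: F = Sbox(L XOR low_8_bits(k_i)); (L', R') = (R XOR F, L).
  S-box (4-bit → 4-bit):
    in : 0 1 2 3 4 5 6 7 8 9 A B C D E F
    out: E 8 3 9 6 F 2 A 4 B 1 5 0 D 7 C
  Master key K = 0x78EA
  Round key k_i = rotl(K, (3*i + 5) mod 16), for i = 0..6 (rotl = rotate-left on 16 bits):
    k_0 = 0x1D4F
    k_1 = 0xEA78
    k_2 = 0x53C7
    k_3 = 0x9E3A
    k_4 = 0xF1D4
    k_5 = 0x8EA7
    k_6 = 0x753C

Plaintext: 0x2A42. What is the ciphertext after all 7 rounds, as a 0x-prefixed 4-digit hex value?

s_0 = plaintext = 0x2A42
s_1 = Round(s_0, k_0) = 0x42C7
s_2 = Round(s_1, k_1) = 0xC71E
s_3 = Round(s_2, k_2) = 0x1E1C
s_4 = Round(s_3, k_3) = 0x1C2C
s_5 = Round(s_4, k_4) = 0x2CD8
s_6 = Round(s_5, k_5) = 0xD880
s_7 = Round(s_6, k_6) = 0x8088

0x8088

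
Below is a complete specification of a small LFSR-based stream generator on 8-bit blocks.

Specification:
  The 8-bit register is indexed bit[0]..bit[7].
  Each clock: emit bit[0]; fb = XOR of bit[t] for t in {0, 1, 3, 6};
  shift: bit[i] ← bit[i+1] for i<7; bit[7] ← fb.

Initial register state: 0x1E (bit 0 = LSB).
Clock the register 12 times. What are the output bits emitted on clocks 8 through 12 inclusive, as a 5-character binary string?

reg_0 = 0x1E
clock 1: out=0, reg = 0x0F
clock 2: out=1, reg = 0x87
clock 3: out=1, reg = 0x43
clock 4: out=1, reg = 0xA1
clock 5: out=1, reg = 0xD0
clock 6: out=0, reg = 0xE8
clock 7: out=0, reg = 0x74
clock 8: out=0, reg = 0xBA
clock 9: out=0, reg = 0x5D
clock 10: out=1, reg = 0xAE
clock 11: out=0, reg = 0x57
clock 12: out=1, reg = 0xAB

00101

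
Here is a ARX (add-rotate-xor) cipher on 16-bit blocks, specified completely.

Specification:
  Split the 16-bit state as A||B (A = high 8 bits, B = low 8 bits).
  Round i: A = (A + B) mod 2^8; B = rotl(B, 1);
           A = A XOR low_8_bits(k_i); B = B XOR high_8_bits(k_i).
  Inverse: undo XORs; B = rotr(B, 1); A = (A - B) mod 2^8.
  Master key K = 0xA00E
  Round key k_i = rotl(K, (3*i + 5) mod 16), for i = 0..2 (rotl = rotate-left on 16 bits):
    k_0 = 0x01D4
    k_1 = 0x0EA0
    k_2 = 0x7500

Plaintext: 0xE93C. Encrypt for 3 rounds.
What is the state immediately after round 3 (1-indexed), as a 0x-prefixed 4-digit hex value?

0xC68C

s_0 = plaintext = 0xE93C
s_1 = Round(s_0, k_0) = 0xF179
s_2 = Round(s_1, k_1) = 0xCAFC
s_3 = Round(s_2, k_2) = 0xC68C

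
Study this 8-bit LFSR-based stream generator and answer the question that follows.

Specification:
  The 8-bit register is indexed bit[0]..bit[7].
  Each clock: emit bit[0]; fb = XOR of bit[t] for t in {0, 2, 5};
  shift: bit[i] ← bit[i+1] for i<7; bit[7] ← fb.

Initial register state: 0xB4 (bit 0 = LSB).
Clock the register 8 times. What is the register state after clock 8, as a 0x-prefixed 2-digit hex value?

reg_0 = 0xB4
clock 1: out=0, reg = 0x5A
clock 2: out=0, reg = 0x2D
clock 3: out=1, reg = 0x96
clock 4: out=0, reg = 0xCB
clock 5: out=1, reg = 0xE5
clock 6: out=1, reg = 0xF2
clock 7: out=0, reg = 0xF9
clock 8: out=1, reg = 0x7C

0x7C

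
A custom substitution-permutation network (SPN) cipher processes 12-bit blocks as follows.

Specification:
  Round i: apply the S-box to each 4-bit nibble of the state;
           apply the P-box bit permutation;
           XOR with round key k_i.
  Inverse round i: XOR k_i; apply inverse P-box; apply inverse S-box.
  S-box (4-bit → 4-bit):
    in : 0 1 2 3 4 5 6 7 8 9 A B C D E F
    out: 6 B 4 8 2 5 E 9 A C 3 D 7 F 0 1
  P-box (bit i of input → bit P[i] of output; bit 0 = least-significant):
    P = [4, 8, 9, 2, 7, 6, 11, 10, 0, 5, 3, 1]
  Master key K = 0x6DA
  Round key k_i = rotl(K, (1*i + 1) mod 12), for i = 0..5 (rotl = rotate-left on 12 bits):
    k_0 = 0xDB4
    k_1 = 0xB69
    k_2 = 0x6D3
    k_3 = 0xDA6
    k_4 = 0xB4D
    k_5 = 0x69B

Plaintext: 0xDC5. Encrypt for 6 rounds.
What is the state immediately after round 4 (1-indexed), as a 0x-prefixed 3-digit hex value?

0x460

s_0 = plaintext = 0xDC5
s_1 = Round(s_0, k_0) = 0x74F
s_2 = Round(s_1, k_1) = 0xB3A
s_3 = Round(s_2, k_2) = 0x3C8
s_4 = Round(s_3, k_3) = 0x460
s_5 = Round(s_4, k_4) = 0x42D
s_6 = Round(s_5, k_5) = 0xDAF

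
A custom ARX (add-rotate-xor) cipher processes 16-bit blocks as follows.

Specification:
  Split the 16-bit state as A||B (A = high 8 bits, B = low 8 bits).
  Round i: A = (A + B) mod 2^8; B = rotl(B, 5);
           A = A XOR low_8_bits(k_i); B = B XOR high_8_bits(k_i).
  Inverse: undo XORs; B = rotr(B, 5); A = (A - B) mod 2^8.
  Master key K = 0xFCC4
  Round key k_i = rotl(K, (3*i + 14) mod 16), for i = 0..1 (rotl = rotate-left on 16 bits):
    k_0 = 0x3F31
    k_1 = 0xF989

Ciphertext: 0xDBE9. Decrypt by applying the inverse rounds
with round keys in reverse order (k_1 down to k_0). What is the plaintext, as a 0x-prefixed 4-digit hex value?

s_0 = ciphertext = 0xDBE9
s_1 = InvRound(s_0, k_1) = 0xD280
s_2 = InvRound(s_1, k_0) = 0xE6FD

0xE6FD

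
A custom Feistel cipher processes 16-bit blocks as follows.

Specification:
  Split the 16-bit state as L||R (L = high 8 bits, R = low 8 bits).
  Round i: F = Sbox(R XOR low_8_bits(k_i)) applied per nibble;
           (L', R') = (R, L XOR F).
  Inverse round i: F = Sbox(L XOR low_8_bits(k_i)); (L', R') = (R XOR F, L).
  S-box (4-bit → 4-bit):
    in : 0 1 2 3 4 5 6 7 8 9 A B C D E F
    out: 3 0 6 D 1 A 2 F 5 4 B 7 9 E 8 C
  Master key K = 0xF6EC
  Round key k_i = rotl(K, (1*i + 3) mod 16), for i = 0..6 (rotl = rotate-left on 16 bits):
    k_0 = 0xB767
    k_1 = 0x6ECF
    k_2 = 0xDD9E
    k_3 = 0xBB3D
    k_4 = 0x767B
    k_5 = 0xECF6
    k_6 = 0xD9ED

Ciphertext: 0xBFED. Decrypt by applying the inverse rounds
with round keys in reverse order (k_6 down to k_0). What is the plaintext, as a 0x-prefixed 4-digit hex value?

0xE113

s_0 = ciphertext = 0xBFED
s_1 = InvRound(s_0, k_6) = 0x4BBF
s_2 = InvRound(s_1, k_5) = 0xC14B
s_3 = InvRound(s_2, k_4) = 0x30C1
s_4 = InvRound(s_3, k_3) = 0xFF30
s_5 = InvRound(s_4, k_2) = 0x10FF
s_6 = InvRound(s_5, k_1) = 0x1310
s_7 = InvRound(s_6, k_0) = 0xE113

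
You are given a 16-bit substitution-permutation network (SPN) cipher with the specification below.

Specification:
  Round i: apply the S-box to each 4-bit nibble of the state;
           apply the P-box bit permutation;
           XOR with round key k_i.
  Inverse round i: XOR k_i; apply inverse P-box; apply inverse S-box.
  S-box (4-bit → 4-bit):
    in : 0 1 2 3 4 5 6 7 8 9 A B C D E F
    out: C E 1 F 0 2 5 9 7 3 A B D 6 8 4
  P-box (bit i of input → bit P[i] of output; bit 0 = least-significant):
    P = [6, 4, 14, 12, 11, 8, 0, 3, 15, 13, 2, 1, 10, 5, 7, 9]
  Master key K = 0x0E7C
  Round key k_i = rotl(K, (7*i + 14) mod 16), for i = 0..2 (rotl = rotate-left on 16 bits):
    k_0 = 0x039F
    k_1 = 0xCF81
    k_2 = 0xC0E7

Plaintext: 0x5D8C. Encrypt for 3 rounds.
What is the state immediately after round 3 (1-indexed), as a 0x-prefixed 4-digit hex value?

0x6927

s_0 = plaintext = 0x5D8C
s_1 = Round(s_0, k_0) = 0x7AFA
s_2 = Round(s_1, k_1) = 0xF992
s_3 = Round(s_2, k_2) = 0x6927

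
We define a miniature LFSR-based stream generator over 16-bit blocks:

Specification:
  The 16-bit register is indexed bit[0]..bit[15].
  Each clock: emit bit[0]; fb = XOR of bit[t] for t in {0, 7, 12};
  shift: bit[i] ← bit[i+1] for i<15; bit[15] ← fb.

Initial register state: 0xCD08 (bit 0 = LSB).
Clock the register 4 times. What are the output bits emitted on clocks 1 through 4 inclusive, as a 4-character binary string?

0001

reg_0 = 0xCD08
clock 1: out=0, reg = 0x6684
clock 2: out=0, reg = 0xB342
clock 3: out=0, reg = 0xD9A1
clock 4: out=1, reg = 0xECD0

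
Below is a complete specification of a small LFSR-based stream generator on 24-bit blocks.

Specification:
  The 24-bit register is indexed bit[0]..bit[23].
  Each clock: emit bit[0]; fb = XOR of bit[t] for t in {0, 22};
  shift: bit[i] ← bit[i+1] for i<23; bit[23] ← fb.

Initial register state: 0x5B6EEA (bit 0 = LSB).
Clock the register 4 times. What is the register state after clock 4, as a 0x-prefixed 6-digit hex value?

reg_0 = 0x5B6EEA
clock 1: out=0, reg = 0xADB775
clock 2: out=1, reg = 0xD6DBBA
clock 3: out=0, reg = 0xEB6DDD
clock 4: out=1, reg = 0x75B6EE

0x75B6EE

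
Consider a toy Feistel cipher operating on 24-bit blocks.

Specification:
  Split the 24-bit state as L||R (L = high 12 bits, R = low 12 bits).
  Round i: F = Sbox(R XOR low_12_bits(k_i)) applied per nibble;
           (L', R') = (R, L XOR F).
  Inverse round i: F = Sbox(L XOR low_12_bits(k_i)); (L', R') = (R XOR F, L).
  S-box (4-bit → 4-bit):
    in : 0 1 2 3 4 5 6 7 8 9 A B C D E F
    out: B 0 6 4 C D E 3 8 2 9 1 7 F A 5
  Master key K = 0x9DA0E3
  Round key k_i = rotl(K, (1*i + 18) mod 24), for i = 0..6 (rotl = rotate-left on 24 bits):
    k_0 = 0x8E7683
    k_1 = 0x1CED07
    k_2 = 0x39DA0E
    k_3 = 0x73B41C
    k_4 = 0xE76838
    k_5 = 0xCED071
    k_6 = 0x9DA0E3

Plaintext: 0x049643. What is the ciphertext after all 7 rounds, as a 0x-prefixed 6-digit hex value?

0xB71AAE

s_0 = plaintext = 0x049643
s_1 = Round(s_0, k_0) = 0x643B32
s_2 = Round(s_1, k_1) = 0xB3280E
s_3 = Round(s_2, k_2) = 0x80ED89
s_4 = Round(s_3, k_3) = 0xD89A23
s_5 = Round(s_4, k_4) = 0xA23B88
s_6 = Round(s_5, k_5) = 0xB88B71
s_7 = Round(s_6, k_6) = 0xB71AAE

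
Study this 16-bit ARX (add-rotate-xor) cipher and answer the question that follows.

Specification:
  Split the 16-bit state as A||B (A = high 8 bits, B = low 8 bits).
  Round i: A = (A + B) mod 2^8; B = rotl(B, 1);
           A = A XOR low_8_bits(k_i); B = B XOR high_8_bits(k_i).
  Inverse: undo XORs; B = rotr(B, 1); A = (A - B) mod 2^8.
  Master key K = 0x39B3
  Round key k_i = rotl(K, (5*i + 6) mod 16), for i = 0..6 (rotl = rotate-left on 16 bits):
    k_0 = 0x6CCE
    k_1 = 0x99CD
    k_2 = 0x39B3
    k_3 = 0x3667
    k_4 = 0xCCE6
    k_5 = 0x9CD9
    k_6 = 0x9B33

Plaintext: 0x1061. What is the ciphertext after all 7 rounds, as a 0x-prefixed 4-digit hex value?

0x712B

s_0 = plaintext = 0x1061
s_1 = Round(s_0, k_0) = 0xBFAE
s_2 = Round(s_1, k_1) = 0xA0C4
s_3 = Round(s_2, k_2) = 0xD7B0
s_4 = Round(s_3, k_3) = 0xE057
s_5 = Round(s_4, k_4) = 0xD162
s_6 = Round(s_5, k_5) = 0xEA58
s_7 = Round(s_6, k_6) = 0x712B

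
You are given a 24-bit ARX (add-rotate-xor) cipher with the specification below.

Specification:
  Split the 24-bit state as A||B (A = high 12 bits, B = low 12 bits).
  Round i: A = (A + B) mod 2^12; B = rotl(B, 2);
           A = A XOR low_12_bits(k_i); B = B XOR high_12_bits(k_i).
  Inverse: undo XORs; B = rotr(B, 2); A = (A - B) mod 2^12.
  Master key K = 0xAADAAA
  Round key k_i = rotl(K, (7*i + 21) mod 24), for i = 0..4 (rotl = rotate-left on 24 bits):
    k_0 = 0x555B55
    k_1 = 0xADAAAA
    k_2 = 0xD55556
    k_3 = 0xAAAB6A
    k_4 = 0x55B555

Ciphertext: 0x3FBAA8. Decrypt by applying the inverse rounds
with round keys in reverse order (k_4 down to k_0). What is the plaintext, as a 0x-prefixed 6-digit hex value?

0x4F4FE8

s_0 = ciphertext = 0x3FBAA8
s_1 = InvRound(s_0, k_4) = 0x6B2FFC
s_2 = InvRound(s_1, k_3) = 0x483955
s_3 = InvRound(s_2, k_2) = 0x0D5100
s_4 = InvRound(s_3, k_1) = 0xF89AF6
s_5 = InvRound(s_4, k_0) = 0x4F4FE8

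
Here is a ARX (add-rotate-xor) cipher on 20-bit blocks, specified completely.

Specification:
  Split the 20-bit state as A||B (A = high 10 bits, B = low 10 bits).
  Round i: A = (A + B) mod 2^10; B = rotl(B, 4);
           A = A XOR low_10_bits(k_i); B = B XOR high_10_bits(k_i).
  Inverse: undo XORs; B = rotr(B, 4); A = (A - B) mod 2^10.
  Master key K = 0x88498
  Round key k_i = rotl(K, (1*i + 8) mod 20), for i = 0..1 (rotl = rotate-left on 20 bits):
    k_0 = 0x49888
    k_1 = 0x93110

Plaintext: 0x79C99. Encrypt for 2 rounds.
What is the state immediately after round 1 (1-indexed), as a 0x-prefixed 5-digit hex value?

s_0 = plaintext = 0x79C99
s_1 = Round(s_0, k_0) = 0x820B4
s_2 = Round(s_1, k_1) = 0xEB10E

0x820B4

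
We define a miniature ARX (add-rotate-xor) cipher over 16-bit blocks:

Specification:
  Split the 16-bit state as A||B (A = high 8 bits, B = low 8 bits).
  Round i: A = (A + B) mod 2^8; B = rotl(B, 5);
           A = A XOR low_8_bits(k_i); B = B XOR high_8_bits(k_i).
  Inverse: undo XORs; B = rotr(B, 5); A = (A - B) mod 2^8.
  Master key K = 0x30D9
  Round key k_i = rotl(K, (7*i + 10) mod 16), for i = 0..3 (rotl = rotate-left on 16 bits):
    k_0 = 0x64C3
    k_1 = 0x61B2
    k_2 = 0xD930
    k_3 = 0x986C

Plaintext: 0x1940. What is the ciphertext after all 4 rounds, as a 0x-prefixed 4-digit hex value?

0xB810

s_0 = plaintext = 0x1940
s_1 = Round(s_0, k_0) = 0x9A6C
s_2 = Round(s_1, k_1) = 0xB4EC
s_3 = Round(s_2, k_2) = 0x9044
s_4 = Round(s_3, k_3) = 0xB810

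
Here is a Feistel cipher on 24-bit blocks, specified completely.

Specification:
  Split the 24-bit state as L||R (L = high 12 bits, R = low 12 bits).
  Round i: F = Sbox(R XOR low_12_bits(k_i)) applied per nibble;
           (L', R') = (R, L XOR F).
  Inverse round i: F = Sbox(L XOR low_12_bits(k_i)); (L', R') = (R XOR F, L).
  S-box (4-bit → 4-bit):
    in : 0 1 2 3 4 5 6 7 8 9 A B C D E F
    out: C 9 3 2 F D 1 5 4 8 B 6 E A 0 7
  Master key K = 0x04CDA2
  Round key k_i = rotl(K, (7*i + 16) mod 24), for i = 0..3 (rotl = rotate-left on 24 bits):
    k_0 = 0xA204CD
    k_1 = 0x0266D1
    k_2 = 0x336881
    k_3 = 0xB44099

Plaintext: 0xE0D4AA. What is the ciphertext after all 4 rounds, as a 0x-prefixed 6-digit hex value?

0x0FA750

s_0 = plaintext = 0xE0D4AA
s_1 = Round(s_0, k_0) = 0x4AA218
s_2 = Round(s_1, k_1) = 0x218B42
s_3 = Round(s_2, k_2) = 0xB420FA
s_4 = Round(s_3, k_3) = 0x0FA750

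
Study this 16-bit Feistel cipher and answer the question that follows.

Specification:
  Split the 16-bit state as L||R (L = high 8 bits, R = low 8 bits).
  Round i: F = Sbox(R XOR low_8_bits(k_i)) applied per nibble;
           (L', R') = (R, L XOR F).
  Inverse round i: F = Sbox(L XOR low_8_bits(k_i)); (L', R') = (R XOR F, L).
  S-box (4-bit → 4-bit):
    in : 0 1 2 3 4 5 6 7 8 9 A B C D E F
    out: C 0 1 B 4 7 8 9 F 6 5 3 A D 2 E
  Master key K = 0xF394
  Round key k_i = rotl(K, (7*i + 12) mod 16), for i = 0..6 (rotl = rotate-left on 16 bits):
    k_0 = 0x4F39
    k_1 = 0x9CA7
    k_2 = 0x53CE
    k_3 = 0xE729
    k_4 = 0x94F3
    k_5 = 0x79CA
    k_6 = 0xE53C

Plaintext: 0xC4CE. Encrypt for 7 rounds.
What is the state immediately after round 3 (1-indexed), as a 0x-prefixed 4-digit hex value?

s_0 = plaintext = 0xC4CE
s_1 = Round(s_0, k_0) = 0xCE2D
s_2 = Round(s_1, k_1) = 0x2D3B
s_3 = Round(s_2, k_2) = 0x3BCA
s_4 = Round(s_3, k_3) = 0xCA10
s_5 = Round(s_4, k_4) = 0x10E1
s_6 = Round(s_5, k_5) = 0xE103
s_7 = Round(s_6, k_6) = 0x035F

0x3BCA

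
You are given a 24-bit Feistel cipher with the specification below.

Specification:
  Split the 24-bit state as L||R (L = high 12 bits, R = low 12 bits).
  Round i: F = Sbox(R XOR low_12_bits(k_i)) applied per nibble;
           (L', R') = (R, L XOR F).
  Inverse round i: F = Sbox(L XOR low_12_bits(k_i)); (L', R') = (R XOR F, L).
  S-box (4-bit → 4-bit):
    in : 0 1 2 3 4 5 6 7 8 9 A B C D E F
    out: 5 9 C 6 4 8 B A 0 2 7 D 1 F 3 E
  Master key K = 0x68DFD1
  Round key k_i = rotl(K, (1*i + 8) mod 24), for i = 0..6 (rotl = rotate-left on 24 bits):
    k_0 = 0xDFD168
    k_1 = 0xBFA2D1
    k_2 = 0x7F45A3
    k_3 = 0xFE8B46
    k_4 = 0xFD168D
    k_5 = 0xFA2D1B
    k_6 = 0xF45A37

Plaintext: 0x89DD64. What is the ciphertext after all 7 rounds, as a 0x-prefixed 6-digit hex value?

0xF8F055

s_0 = plaintext = 0x89DD64
s_1 = Round(s_0, k_0) = 0xD649CC
s_2 = Round(s_1, k_1) = 0x9CC0FB
s_3 = Round(s_2, k_2) = 0x0FB14C
s_4 = Round(s_3, k_3) = 0x14C7AC
s_5 = Round(s_4, k_4) = 0x7AC885
s_6 = Round(s_5, k_5) = 0x885F8F
s_7 = Round(s_6, k_6) = 0xF8F055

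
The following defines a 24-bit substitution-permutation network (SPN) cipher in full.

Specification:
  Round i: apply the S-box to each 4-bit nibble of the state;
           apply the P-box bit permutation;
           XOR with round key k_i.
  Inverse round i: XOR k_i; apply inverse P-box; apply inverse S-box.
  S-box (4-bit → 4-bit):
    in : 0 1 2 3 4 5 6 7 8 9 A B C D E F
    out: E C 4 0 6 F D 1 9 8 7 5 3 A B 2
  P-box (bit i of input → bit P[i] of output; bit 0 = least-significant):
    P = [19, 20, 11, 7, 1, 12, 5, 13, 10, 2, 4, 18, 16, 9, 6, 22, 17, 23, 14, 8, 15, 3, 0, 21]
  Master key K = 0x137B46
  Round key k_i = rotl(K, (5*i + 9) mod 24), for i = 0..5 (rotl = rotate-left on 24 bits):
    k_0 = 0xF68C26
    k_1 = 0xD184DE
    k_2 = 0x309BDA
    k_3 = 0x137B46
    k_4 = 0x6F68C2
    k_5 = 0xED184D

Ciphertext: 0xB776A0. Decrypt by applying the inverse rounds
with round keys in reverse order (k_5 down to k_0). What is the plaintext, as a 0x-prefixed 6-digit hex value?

0xF50E1F

s_0 = ciphertext = 0xB776A0
s_1 = InvRound(s_0, k_5) = 0x4B0C15
s_2 = InvRound(s_1, k_4) = 0x122589
s_3 = InvRound(s_2, k_3) = 0x42ACC1
s_4 = InvRound(s_3, k_2) = 0x08DBEF
s_5 = InvRound(s_4, k_1) = 0x20EB4A
s_6 = InvRound(s_5, k_0) = 0xF50E1F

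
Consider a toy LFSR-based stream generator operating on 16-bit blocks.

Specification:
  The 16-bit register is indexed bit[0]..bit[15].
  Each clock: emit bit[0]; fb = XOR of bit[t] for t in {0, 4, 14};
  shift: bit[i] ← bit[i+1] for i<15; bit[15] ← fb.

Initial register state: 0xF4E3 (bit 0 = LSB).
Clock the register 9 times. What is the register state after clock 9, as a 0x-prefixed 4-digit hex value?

reg_0 = 0xF4E3
clock 1: out=1, reg = 0x7A71
clock 2: out=1, reg = 0xBD38
clock 3: out=0, reg = 0xDE9C
clock 4: out=0, reg = 0x6F4E
clock 5: out=0, reg = 0xB7A7
clock 6: out=1, reg = 0xDBD3
clock 7: out=1, reg = 0xEDE9
clock 8: out=1, reg = 0x76F4
clock 9: out=0, reg = 0x3B7A

0x3B7A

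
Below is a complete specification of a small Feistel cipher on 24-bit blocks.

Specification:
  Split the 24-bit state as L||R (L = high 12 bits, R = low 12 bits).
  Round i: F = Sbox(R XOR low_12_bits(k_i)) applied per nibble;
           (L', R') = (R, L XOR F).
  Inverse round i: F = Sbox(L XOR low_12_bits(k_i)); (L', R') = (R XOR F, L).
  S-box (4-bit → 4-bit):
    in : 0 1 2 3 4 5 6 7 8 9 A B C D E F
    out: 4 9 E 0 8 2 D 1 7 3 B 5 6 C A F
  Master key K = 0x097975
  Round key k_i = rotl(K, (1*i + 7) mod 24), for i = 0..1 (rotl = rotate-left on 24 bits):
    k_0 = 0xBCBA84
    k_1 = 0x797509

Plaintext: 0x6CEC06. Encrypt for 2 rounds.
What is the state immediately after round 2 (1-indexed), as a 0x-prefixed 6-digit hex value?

0xBB0655

s_0 = plaintext = 0x6CEC06
s_1 = Round(s_0, k_0) = 0xC06BB0
s_2 = Round(s_1, k_1) = 0xBB0655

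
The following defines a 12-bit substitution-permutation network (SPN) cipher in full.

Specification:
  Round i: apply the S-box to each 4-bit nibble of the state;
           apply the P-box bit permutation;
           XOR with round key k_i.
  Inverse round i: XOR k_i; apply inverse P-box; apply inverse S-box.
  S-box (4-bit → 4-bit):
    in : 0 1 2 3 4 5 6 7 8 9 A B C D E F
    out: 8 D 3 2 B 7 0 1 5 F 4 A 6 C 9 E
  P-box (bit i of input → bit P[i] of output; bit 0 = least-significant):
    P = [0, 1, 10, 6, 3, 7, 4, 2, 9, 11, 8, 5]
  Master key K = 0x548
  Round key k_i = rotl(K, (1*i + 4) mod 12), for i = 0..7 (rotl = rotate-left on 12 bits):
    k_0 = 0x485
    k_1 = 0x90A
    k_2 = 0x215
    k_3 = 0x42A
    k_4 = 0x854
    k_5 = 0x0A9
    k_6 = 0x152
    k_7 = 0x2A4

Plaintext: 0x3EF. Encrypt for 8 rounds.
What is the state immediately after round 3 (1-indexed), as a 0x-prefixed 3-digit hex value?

0x700

s_0 = plaintext = 0x3EF
s_1 = Round(s_0, k_0) = 0x8CB
s_2 = Round(s_1, k_1) = 0xAD8
s_3 = Round(s_2, k_2) = 0x700
s_4 = Round(s_3, k_3) = 0x66E
s_5 = Round(s_4, k_4) = 0x815
s_6 = Round(s_5, k_5) = 0x7B6
s_7 = Round(s_6, k_6) = 0x3D6
s_8 = Round(s_7, k_7) = 0xAB0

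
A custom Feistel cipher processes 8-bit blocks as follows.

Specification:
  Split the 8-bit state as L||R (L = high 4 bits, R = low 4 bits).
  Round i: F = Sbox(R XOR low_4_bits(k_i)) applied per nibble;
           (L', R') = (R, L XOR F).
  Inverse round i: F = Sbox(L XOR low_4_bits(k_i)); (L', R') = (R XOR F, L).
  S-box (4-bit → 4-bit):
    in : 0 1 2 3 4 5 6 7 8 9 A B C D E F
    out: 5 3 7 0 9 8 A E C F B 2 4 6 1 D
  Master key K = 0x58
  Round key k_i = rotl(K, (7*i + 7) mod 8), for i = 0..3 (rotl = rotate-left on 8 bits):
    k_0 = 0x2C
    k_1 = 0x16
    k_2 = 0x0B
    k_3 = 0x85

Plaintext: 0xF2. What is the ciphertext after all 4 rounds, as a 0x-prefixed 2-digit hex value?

0x6E

s_0 = plaintext = 0xF2
s_1 = Round(s_0, k_0) = 0x2E
s_2 = Round(s_1, k_1) = 0xEE
s_3 = Round(s_2, k_2) = 0xE6
s_4 = Round(s_3, k_3) = 0x6E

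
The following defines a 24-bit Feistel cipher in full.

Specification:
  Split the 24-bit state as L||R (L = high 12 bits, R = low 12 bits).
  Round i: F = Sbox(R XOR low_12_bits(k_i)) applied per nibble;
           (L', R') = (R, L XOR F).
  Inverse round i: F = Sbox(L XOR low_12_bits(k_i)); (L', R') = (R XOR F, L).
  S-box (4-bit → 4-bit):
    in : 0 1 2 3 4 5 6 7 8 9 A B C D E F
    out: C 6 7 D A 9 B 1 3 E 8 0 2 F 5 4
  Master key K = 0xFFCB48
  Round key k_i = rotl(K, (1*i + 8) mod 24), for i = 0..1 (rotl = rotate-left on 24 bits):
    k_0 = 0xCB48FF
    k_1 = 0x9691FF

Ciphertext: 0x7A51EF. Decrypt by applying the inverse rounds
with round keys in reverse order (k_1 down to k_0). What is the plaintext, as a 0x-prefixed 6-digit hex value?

0x096A77

s_0 = ciphertext = 0x7A51EF
s_1 = InvRound(s_0, k_1) = 0xA777A5
s_2 = InvRound(s_1, k_0) = 0x096A77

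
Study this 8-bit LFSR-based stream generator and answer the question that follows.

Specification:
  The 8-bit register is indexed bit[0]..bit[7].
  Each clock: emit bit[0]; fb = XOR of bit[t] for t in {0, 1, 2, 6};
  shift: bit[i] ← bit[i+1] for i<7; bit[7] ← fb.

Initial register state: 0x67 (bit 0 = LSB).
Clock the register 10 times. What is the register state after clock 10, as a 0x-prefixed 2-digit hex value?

0xEF

reg_0 = 0x67
clock 1: out=1, reg = 0x33
clock 2: out=1, reg = 0x19
clock 3: out=1, reg = 0x8C
clock 4: out=0, reg = 0xC6
clock 5: out=0, reg = 0xE3
clock 6: out=1, reg = 0xF1
clock 7: out=1, reg = 0x78
clock 8: out=0, reg = 0xBC
clock 9: out=0, reg = 0xDE
clock 10: out=0, reg = 0xEF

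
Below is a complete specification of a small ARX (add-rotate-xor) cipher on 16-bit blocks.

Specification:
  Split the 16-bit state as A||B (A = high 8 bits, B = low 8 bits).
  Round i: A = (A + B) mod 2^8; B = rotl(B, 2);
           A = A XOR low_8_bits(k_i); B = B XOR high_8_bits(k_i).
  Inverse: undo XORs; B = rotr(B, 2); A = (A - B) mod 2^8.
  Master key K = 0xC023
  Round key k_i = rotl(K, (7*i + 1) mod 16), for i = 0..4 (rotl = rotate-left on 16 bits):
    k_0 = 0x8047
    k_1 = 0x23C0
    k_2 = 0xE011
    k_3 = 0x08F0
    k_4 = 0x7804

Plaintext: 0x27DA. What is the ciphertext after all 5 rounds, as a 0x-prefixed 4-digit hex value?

s_0 = plaintext = 0x27DA
s_1 = Round(s_0, k_0) = 0x46EB
s_2 = Round(s_1, k_1) = 0xF18C
s_3 = Round(s_2, k_2) = 0x6CD2
s_4 = Round(s_3, k_3) = 0xCE43
s_5 = Round(s_4, k_4) = 0x1575

0x1575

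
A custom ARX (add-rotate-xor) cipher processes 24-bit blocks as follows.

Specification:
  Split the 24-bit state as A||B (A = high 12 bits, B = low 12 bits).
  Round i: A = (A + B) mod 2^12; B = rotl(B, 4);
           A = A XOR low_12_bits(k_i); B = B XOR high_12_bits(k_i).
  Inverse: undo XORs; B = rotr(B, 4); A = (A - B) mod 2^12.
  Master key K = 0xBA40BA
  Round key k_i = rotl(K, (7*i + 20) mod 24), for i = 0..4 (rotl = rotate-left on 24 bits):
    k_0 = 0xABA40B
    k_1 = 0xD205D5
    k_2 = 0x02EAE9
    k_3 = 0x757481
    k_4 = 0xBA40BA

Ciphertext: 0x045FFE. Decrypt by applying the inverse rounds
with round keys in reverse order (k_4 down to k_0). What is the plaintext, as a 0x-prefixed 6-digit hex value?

0x611A59

s_0 = ciphertext = 0x045FFE
s_1 = InvRound(s_0, k_4) = 0x6BAA45
s_2 = InvRound(s_1, k_3) = 0xF6A2D1
s_3 = InvRound(s_2, k_2) = 0x654F2F
s_4 = InvRound(s_3, k_1) = 0x461F20
s_5 = InvRound(s_4, k_0) = 0x611A59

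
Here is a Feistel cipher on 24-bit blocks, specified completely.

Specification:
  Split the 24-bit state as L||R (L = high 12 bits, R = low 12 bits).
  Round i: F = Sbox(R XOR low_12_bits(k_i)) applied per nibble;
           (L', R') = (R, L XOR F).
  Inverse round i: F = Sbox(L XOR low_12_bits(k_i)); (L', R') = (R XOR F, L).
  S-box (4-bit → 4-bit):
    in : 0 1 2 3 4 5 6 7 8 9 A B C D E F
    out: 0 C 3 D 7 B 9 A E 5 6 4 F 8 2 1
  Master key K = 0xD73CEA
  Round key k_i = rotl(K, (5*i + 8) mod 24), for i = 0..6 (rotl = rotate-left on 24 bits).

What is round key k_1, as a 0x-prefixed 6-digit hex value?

0x9D5AE7

K = 0xD73CEA
k_0 = rotl(K, (5*0+8) mod 24) = rotl(K, 8) = 0x3CEAD7
k_1 = rotl(K, (5*1+8) mod 24) = rotl(K, 13) = 0x9D5AE7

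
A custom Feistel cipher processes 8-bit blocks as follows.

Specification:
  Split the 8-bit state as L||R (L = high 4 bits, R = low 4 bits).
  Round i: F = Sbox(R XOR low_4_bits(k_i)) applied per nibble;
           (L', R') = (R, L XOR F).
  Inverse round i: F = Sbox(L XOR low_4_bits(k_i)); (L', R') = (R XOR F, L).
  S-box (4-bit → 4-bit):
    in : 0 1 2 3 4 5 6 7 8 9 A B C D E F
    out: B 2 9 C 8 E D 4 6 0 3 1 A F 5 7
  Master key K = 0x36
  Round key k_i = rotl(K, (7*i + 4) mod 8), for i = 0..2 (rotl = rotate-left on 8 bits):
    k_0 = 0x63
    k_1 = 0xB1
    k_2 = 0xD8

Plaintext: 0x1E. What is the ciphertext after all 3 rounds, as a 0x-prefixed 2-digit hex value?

0x9C

s_0 = plaintext = 0x1E
s_1 = Round(s_0, k_0) = 0xEE
s_2 = Round(s_1, k_1) = 0xE9
s_3 = Round(s_2, k_2) = 0x9C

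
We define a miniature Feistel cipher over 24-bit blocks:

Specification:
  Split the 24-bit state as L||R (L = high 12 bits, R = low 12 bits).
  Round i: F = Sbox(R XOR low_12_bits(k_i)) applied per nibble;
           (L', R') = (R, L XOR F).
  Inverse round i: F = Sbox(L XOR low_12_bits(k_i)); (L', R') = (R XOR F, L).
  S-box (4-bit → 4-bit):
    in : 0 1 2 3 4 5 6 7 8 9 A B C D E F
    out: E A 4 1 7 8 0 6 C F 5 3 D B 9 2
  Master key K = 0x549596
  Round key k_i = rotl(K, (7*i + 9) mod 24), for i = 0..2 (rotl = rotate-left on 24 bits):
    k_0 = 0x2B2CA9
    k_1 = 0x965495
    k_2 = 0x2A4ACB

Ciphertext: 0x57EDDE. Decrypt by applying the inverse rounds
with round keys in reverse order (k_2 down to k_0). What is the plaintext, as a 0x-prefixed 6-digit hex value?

s_0 = ciphertext = 0x57EDDE
s_1 = InvRound(s_0, k_2) = 0xFE657E
s_2 = InvRound(s_1, k_1) = 0x61FFE6
s_3 = InvRound(s_2, k_0) = 0xAD661F

0xAD661F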